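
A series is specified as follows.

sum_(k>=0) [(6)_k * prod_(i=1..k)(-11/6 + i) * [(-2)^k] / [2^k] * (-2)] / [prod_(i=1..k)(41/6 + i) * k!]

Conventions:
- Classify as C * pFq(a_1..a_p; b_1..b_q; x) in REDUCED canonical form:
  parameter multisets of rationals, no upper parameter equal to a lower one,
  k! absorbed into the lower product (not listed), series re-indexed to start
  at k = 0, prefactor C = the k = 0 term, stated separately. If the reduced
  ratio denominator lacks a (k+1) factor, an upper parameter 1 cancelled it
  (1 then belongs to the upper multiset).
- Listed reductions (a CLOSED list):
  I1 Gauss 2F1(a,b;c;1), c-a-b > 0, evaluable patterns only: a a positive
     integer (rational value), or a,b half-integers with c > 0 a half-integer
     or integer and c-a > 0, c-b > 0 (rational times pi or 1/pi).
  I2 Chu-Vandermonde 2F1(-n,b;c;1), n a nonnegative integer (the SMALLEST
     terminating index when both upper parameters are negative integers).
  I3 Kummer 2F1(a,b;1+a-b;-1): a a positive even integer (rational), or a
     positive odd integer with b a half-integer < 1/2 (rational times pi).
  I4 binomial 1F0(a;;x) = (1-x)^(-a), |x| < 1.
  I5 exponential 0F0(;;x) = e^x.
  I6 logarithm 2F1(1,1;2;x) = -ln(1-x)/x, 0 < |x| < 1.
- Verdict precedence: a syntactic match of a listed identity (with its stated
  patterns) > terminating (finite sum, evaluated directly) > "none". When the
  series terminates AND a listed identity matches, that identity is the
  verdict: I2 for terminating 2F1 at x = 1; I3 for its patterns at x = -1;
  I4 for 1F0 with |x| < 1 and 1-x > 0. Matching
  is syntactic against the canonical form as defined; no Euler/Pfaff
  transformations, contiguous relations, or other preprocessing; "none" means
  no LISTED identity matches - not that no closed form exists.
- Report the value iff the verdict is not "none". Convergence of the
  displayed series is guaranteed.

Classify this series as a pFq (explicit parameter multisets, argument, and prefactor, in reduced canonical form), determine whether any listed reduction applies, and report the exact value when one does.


First insight: t_0 = -2 here, and the lower running product (C = -2) is a rising factorial.
Step ratio: r(k) = (-1) * (k-5/6) (k+6) / [(k+47/6) (k+1)] - rational in k. x = (-1); t_0 = -2; negate the roots.

This is -2 * 2F1(-5/6, 6; 47/6; -1) in reduced canonical form. Verdict: Kummer (I3) applies (x = -1; c = 47/6 equals 1+a-b for upper {-5/6, 6}: listed pattern). Exact value: -8323/2592.


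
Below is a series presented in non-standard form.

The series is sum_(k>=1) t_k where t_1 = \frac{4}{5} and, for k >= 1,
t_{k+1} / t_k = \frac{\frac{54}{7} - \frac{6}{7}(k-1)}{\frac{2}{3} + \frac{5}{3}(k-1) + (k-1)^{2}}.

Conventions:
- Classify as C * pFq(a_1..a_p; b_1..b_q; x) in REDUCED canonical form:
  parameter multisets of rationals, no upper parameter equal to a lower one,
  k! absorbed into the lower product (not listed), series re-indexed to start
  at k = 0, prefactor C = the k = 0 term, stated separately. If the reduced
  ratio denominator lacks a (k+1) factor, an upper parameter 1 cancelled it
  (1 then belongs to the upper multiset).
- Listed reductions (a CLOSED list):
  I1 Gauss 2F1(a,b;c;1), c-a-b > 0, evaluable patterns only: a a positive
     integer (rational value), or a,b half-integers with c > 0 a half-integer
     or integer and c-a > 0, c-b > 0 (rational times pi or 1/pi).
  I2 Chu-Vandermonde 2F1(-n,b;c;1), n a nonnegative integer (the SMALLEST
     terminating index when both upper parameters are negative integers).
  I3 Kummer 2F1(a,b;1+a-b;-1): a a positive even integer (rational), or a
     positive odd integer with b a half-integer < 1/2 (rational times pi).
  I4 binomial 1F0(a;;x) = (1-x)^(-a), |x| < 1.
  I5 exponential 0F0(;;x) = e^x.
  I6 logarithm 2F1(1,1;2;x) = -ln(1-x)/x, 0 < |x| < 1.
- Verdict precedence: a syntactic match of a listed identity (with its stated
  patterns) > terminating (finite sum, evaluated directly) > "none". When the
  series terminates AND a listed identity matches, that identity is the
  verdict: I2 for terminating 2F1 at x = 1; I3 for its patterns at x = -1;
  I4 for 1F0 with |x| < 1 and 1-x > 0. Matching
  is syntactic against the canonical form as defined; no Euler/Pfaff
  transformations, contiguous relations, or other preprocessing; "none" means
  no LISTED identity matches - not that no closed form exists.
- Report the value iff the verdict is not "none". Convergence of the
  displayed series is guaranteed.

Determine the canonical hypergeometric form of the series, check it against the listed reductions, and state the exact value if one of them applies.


x = -\frac{6}{7} here; the reduced form reads 1F1, upper {-9}, lower {\frac{2}{3}}, C = \frac{4}{5}. Verdict: terminating. (-9)_k vanishes past k = 9, leaving a 10-term sum, computed directly. Its exact value is \frac{169644675730888}{3433486651595}.

Structural cue: x = -\frac{6}{7} and roots of the ratio polynomials (C = 4/5) are the negated parameters.
Consecutive-term ratio: r(k) = -\frac{6}{7} * (k-9) / [(k+\frac{2}{3}) (k+1)] - poly over poly, x = -\frac{6}{7} from leading terms; C = \frac{4}{5} at k = 0.


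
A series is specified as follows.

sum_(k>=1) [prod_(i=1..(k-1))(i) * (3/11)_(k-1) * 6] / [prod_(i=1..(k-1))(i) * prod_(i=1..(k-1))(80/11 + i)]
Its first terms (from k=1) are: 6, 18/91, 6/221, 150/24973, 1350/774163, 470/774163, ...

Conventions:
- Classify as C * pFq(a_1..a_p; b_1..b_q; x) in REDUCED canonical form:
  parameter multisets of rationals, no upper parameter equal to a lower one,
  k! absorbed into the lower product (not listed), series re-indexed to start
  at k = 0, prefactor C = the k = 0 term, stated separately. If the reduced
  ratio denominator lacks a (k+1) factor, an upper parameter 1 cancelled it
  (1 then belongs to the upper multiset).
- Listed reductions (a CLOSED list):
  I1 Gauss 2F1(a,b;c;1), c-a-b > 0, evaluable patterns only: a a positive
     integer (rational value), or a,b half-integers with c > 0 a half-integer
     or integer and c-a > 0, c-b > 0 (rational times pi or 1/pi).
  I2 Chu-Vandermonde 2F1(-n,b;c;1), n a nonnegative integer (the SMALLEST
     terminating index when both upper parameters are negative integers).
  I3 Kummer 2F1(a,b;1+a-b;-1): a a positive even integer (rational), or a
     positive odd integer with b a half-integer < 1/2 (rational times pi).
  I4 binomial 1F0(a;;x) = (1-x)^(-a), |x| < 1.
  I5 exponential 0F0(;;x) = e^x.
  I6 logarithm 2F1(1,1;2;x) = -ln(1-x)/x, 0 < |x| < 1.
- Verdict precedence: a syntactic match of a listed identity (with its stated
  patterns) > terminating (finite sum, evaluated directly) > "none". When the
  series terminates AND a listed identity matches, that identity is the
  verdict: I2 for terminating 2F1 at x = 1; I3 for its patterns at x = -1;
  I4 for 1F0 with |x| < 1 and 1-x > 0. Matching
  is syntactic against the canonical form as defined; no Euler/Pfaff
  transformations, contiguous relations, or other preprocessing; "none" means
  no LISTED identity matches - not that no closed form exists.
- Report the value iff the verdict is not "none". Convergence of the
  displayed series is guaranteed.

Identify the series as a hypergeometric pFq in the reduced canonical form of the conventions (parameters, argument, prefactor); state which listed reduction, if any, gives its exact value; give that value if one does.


At argument 1: a 2F1 with upper {3/11, 1}, lower {91/11}, scaled by C = 6. Verdict at x = 1: Gauss (I1, integer-parameter pattern) matches (x = 1: the Gamma ratio telescopes since c-a-b = 7 > 0 and a = 1 in Z>0). Hence: 480/77.

Key observation: from the first term 6: the product of the first k integers (prefactor 6) is k!.
Consecutive-term ratio: r(k) = 1 * (k+3/11) (k+1) / [(k+91/11) (k+1)] - rational; roots negated = parameters, x = 1, C = 6.


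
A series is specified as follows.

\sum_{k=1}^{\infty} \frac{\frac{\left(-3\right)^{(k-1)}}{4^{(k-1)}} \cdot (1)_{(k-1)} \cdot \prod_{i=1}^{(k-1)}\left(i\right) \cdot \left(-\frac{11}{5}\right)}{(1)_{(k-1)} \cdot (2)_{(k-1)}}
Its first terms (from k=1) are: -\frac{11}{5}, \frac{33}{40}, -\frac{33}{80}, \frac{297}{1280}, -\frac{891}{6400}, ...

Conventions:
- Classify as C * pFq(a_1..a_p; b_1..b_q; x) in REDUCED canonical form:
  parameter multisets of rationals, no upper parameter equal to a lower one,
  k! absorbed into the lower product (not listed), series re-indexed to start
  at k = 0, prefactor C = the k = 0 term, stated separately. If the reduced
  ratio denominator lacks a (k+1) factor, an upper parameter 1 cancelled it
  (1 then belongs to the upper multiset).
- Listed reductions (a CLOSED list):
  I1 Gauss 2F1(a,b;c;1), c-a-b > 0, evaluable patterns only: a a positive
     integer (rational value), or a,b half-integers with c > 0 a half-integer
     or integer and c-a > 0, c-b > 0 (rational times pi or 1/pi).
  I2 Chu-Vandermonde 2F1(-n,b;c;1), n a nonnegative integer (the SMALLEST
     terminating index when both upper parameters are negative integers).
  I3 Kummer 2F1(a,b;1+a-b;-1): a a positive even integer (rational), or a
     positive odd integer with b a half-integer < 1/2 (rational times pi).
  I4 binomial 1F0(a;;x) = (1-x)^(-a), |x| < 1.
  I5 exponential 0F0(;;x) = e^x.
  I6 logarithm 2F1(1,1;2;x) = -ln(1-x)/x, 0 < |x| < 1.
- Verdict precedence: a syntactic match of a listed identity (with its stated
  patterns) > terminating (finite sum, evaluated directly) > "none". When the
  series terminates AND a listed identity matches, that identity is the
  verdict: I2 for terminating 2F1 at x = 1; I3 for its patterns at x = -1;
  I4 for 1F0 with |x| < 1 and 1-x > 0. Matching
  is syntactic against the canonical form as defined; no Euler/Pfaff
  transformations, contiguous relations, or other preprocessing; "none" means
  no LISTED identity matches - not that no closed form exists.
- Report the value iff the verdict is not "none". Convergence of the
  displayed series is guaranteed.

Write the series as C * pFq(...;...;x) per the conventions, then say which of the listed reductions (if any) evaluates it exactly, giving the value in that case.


x = -\frac{3}{4} here; the reduced form reads 2F1, upper {1, 1}, lower {2}, C = -\frac{11}{5}. Verdict: logarithm (I6) applies (the logarithm: parameters (1,1;2), x = -\frac{3}{4}). Value: \left(-\frac{44}{15}\right) \cdot \ln\left(\frac{7}{4}\right).

Key step: x = -\frac{3}{4} and the two geometric factors (C = -11/5) combine into one argument.
Adjacent-term ratio: r(k) = -\frac{3}{4} * (k+1) (k+1) / [(k+2) (k+1)] - rational; roots negated = parameters, x = -\frac{3}{4}, C = -\frac{11}{5}.


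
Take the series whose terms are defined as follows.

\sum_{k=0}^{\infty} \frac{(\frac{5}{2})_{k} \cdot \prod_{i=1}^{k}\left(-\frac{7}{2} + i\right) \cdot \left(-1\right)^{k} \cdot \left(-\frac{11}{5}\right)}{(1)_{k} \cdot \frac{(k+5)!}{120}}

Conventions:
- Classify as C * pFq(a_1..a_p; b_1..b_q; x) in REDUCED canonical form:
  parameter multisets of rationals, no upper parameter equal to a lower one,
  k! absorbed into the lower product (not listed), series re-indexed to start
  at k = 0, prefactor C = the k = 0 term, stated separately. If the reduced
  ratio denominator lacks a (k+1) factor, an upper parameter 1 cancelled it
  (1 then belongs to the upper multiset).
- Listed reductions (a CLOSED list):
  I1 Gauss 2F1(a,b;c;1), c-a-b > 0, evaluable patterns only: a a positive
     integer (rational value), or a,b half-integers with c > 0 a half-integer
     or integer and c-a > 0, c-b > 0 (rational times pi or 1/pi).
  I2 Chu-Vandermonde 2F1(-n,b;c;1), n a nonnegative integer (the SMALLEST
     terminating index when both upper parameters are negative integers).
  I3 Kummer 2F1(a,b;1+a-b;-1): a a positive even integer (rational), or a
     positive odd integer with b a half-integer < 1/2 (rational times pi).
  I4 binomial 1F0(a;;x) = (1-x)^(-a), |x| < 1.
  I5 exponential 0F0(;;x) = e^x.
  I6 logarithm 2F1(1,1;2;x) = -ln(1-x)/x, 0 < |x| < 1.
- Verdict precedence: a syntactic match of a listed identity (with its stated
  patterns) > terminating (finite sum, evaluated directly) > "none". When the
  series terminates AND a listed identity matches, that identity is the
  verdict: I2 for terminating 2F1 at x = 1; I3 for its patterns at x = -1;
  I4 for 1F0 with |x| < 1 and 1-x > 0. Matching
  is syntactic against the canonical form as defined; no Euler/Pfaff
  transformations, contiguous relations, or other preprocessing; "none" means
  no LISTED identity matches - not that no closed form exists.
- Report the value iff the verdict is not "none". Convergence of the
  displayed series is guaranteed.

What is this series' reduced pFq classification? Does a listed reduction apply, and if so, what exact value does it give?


Canonical form: C = -\frac{11}{5} times 2F1 with upper {-\frac{5}{2}, \frac{5}{2}}, lower {6}, x = -1. Verdict: none. No listed pattern accepts 2F1(-\frac{5}{2}, \frac{5}{2}; 6; -1).

The tell: with t_0 = -\frac{11}{5}, the denominator's factorial ratio (C = -11/5, x = -1) is a lower Pochhammer.
Step ratio: r(k) = -1 * (k-\frac{5}{2}) (k+\frac{5}{2}) / [(k+6) (k+1)] - poly over poly, x = -1 from leading terms; C = -\frac{11}{5} at k = 0.


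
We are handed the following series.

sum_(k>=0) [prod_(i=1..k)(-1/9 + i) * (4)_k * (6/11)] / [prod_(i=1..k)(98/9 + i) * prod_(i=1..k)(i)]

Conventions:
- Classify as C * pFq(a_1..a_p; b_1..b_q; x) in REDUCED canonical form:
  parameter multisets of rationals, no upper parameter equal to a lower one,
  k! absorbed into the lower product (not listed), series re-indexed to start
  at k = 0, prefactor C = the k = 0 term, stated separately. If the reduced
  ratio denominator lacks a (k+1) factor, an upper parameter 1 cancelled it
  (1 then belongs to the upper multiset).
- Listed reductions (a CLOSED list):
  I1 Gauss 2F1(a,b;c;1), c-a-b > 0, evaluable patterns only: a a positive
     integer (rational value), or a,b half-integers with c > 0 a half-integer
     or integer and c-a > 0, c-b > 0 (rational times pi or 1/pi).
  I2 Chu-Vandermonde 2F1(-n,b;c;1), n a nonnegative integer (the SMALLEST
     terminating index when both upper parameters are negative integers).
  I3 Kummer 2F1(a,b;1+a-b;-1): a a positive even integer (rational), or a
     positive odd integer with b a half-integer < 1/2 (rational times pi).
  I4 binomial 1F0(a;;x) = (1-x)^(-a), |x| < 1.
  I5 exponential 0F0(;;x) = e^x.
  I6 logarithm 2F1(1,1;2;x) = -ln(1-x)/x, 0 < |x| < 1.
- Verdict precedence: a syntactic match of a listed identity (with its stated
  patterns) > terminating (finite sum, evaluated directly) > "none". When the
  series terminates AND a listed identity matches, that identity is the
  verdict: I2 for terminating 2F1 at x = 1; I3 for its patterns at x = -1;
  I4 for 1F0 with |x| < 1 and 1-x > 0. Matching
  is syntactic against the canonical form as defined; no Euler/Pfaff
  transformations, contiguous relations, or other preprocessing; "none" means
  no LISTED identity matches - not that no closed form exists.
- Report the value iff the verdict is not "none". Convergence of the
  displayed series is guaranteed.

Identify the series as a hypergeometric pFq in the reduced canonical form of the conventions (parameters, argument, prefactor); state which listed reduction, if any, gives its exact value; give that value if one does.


The series (x = 1) is 2F1: upper {8/9, 4}, lower {107/9}, prefactor 6/11. Verdict at x = 1: the Gauss summation I1 matches (x = 1: the Gamma ratio telescopes since c-a-b = 7 > 0 and a = 4 in Z>0). Sum: 176932/216513.

Key observation: x = 1 and the product of the first k integers (C = 6/11) is k!.
Ratio: r(k) = 1 * (k+8/9) (k+4) / [(k+107/9) (k+1)] - rational in k. x = 1; t_0 = 6/11; negate the roots.


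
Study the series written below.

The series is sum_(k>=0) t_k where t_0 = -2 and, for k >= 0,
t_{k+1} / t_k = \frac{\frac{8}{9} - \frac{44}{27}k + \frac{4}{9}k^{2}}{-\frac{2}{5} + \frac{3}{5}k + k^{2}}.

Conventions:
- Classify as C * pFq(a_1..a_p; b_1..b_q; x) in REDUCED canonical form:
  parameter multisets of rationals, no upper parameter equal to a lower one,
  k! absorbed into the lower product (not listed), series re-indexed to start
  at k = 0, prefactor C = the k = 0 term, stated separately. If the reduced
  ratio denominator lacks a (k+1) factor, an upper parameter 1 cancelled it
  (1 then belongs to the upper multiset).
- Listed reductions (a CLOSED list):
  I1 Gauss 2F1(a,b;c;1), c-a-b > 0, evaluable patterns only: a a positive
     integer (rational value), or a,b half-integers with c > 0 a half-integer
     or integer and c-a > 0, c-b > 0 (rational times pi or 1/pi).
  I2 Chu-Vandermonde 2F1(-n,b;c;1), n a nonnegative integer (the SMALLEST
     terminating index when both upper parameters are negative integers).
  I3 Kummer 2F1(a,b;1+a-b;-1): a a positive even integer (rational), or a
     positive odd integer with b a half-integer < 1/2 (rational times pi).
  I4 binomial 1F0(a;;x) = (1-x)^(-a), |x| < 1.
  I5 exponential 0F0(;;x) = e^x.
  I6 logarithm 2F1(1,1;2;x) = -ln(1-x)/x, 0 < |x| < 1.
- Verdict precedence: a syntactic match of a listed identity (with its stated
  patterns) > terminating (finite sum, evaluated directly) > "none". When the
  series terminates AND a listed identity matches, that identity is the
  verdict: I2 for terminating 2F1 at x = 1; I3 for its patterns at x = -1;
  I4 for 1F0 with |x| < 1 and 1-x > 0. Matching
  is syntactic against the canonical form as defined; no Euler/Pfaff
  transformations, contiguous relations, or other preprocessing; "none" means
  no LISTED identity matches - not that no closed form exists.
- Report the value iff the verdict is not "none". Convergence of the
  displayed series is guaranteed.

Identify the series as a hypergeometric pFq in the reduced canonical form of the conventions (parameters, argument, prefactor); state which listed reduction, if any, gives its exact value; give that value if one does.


Prefactor -2, argument \frac{4}{9}: 2F1 with upper {-3, -\frac{2}{3}} over lower {-\frac{2}{5}}. Verdict: terminating - the sum ends at index 3 because -3 is a negative integer; exact evaluation follows. Exact value: \frac{87542}{59049}.

First insight: x = \frac{4}{9} and roots of the ratio polynomials (prefactor -2) are the negated parameters.
Adjacent-term ratio: r(k) = \frac{4}{9} * (k-3) (k-\frac{2}{3}) / [(k-\frac{2}{5}) (k+1)] - poly over poly, x = \frac{4}{9} from leading terms; C = -2 at k = 0.


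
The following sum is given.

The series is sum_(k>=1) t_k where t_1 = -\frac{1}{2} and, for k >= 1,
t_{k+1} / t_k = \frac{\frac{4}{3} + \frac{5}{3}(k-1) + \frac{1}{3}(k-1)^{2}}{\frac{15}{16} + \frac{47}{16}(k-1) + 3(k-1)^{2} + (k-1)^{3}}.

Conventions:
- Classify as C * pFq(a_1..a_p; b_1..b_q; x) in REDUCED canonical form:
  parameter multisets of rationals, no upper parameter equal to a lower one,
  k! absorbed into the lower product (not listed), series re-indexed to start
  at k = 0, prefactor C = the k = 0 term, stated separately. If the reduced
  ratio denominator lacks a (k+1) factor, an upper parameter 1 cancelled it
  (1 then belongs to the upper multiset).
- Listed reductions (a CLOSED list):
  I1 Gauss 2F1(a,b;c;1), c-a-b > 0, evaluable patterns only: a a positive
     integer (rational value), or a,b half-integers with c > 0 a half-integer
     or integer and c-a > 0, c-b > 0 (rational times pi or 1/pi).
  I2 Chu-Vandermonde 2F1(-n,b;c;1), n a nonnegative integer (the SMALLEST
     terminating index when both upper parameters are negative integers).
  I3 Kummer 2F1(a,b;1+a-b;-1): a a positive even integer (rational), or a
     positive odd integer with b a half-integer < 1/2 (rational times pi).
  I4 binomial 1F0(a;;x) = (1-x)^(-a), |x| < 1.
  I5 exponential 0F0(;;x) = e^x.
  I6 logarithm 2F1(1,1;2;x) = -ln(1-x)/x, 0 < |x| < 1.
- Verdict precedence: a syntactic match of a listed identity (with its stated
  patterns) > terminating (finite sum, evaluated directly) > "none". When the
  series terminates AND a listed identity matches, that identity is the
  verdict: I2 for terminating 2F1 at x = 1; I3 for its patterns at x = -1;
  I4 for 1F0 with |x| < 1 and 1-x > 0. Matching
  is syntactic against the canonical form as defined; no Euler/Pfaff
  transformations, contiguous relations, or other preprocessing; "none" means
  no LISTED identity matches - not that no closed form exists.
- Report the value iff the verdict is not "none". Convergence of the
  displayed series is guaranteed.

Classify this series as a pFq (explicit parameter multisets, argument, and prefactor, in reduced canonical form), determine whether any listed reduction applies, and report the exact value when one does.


With C = -\frac{1}{2}: the canonical form is 2F2(1, 4; \frac{3}{4}, \frac{5}{4}; \frac{1}{3}). Verdict: none here - no I1-I6 shape fits x = \frac{1}{3} with lower {\frac{3}{4}, \frac{5}{4}}.

First insight: x = \frac{1}{3} and the expanded ratio factors over Q; C = -1/2, x = 1/3, roots give parameters.
Ratio: r(k) = \frac{1}{3} * (k+1) (k+4) / [(k+\frac{3}{4}) (k+\frac{5}{4}) (k+1)] ; factor over Q: parameters, x = \frac{1}{3}, and C = -\frac{1}{2}.


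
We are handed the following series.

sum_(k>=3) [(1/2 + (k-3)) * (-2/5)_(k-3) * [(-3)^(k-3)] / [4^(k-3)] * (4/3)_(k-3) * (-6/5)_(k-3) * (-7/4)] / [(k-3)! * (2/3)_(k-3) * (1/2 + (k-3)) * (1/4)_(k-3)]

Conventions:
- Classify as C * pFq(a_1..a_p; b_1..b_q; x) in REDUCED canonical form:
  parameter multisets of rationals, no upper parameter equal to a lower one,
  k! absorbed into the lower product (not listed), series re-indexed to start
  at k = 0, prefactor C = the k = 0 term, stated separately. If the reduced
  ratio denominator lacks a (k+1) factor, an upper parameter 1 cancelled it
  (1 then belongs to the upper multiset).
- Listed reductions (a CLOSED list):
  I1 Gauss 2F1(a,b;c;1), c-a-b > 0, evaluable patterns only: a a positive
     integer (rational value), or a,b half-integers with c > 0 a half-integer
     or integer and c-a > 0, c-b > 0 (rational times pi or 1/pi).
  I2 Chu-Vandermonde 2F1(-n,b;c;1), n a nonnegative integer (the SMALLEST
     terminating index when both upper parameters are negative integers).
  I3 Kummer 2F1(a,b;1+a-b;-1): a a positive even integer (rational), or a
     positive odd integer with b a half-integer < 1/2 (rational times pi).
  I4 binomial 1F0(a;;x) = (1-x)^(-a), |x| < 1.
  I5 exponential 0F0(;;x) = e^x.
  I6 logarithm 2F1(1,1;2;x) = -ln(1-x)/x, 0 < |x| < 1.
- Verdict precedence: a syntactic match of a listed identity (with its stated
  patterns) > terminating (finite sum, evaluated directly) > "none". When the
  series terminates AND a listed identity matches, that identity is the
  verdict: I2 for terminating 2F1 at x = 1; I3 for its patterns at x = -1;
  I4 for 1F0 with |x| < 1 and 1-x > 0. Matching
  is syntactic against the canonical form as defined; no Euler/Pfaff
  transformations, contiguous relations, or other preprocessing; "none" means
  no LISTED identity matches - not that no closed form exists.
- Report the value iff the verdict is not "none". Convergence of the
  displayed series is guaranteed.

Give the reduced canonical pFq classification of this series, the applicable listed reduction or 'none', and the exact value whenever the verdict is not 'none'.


At argument -3/4: a 3F2 with upper {-6/5, -2/5, 4/3}, lower {1/4, 2/3}, scaled by C = -7/4. Verdict: none - this 3F2 at x = -3/4 matches no listed pattern, and upper {-6/5, -2/5, 4/3} holds no stopper.

Key observation: with t_0 = -7/4, the two geometric factors (C = -7/4, x = -3/4) combine into one argument.
Consecutive-term ratio: r(k) = (-3/4) * (k-6/5) (k-2/5) (k+4/3) / [(k+1/4) (k+2/3) (k+1)] - poly over poly, x = (-3/4) from leading terms; C = -7/4 at k = 0.


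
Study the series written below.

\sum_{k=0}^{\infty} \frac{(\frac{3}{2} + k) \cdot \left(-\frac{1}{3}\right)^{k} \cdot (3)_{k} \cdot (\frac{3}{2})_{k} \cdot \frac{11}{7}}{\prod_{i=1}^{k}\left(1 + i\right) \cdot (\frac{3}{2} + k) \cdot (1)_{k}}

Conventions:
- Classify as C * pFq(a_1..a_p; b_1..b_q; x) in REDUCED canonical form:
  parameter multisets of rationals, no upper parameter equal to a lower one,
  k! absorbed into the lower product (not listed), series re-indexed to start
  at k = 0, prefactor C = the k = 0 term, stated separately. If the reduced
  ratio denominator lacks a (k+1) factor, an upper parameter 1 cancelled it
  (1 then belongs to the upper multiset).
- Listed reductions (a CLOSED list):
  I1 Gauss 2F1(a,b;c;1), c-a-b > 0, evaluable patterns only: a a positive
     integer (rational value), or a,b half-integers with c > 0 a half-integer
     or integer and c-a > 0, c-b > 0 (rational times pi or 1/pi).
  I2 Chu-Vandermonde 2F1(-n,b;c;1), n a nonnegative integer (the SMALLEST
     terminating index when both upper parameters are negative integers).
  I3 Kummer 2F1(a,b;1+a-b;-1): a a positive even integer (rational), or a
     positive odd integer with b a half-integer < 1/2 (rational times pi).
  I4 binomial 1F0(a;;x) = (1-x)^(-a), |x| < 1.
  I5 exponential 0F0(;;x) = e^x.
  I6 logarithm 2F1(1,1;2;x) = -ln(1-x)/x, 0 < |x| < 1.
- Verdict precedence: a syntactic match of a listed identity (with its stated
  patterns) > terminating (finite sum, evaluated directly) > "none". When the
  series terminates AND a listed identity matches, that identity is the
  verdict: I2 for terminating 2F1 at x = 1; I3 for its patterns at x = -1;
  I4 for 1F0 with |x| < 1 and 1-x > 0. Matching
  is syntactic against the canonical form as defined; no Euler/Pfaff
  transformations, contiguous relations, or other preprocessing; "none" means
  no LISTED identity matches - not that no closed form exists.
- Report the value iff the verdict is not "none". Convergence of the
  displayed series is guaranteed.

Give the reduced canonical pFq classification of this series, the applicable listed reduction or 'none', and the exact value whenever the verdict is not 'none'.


Prefactor \frac{11}{7}, argument -\frac{1}{3}: 2F1 with upper {\frac{3}{2}, 3} over lower {2}. Verdict: none (x = -\frac{1}{3}): each listed identity misses the multisets {\frac{3}{2}, 3} ; {2}.

Key observation: x = -\frac{1}{3} and k + 3/2 divides numerator and denominator alike; C = 11/7, x = -1/3 after cancelling.
Adjacent-term ratio: r(k) = -\frac{1}{3} * (k+\frac{3}{2}) (k+3) / [(k+2) (k+1)] - rational in k. x = -\frac{1}{3}; t_0 = \frac{11}{7}; negate the roots.


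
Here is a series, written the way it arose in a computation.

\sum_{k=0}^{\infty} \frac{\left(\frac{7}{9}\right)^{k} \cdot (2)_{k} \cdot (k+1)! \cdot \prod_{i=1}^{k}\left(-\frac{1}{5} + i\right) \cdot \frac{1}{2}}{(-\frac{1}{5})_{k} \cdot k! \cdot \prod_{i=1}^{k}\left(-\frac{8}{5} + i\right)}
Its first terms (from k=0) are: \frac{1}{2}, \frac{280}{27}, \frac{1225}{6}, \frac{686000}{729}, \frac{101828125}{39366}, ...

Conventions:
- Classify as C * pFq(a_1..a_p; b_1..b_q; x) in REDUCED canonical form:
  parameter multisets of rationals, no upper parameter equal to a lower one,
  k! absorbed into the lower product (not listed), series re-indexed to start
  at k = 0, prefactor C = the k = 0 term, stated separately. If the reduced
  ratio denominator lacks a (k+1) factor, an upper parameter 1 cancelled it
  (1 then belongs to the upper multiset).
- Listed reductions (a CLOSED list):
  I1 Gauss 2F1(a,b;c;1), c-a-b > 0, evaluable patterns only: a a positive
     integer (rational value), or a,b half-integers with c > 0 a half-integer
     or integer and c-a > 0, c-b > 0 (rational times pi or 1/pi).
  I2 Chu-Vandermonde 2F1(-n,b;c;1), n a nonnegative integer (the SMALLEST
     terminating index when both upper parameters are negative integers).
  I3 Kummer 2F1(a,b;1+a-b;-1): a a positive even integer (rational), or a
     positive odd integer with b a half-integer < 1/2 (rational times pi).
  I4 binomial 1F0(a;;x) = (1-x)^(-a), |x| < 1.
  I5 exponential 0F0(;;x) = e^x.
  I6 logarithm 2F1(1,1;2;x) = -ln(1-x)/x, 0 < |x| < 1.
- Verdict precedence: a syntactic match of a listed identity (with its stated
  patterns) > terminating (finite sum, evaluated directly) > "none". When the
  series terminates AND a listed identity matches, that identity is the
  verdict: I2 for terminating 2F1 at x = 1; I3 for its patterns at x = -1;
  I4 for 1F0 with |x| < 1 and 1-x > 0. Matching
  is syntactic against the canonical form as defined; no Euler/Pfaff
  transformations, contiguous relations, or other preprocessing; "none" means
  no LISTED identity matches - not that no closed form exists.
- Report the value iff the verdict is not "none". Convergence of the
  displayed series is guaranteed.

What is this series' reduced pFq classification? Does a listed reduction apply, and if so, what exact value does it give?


Structural cue: x = \frac{7}{9} and the lower running product (prefactor 1/2) is a rising factorial.
Step ratio: r(k) = \frac{7}{9} * (k+\frac{4}{5}) (k+2) (k+2) / [(k-\frac{3}{5}) (k-\frac{1}{5}) (k+1)] - poly over poly, x = \frac{7}{9} from leading terms; C = \frac{1}{2} at k = 0.

With C = \frac{1}{2}: the canonical form is 3F2(\frac{4}{5}, 2, 2; -\frac{3}{5}, -\frac{1}{5}; \frac{7}{9}). Verdict: none - at argument \frac{7}{9} the multisets {\frac{4}{5}, 2, 2} ; {-\frac{3}{5}, -\frac{1}{5}} match no listed identity.


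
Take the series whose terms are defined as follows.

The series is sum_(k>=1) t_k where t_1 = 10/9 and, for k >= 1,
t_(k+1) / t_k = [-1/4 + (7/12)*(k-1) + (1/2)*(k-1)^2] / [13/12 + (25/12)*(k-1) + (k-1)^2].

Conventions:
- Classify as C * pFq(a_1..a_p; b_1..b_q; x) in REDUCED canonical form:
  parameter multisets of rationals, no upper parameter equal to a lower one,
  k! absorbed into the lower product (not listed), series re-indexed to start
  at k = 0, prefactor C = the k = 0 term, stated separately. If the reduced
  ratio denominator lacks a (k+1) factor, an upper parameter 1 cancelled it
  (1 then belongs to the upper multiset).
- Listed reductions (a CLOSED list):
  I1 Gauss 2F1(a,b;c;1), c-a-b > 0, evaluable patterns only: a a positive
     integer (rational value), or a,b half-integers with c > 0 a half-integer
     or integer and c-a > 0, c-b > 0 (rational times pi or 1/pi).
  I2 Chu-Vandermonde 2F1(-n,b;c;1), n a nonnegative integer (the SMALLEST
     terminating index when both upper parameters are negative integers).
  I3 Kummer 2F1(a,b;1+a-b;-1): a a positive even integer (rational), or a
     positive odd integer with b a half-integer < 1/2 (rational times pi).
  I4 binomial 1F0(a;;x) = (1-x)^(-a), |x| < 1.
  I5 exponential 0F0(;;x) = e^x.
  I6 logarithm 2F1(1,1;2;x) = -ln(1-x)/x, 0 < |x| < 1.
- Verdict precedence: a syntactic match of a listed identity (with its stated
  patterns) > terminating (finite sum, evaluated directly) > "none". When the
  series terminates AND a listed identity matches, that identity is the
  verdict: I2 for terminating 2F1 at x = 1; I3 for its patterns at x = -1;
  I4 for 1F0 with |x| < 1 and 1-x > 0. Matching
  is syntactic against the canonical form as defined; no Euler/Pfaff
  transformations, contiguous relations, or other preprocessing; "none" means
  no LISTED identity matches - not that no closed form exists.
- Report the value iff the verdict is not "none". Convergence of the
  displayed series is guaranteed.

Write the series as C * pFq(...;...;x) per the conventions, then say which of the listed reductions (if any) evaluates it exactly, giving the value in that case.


This is 10/9 * 2F1(-1/3, 3/2; 13/12; 1/2) in reduced canonical form. Verdict: none - this 2F1 at x = 1/2 matches no listed pattern, and upper {-1/3, 3/2} holds no stopper.

Structural cue: x = (1/2) and roots of the ratio polynomials (C = 10/9, x = 1/2) are the negated parameters.
Term ratio: r(k) = (1/2) * (k-1/3) (k+3/2) / [(k+13/12) (k+1)] - rational in k, leading ratio (1/2); with t_0 = 10/9, classification follows.


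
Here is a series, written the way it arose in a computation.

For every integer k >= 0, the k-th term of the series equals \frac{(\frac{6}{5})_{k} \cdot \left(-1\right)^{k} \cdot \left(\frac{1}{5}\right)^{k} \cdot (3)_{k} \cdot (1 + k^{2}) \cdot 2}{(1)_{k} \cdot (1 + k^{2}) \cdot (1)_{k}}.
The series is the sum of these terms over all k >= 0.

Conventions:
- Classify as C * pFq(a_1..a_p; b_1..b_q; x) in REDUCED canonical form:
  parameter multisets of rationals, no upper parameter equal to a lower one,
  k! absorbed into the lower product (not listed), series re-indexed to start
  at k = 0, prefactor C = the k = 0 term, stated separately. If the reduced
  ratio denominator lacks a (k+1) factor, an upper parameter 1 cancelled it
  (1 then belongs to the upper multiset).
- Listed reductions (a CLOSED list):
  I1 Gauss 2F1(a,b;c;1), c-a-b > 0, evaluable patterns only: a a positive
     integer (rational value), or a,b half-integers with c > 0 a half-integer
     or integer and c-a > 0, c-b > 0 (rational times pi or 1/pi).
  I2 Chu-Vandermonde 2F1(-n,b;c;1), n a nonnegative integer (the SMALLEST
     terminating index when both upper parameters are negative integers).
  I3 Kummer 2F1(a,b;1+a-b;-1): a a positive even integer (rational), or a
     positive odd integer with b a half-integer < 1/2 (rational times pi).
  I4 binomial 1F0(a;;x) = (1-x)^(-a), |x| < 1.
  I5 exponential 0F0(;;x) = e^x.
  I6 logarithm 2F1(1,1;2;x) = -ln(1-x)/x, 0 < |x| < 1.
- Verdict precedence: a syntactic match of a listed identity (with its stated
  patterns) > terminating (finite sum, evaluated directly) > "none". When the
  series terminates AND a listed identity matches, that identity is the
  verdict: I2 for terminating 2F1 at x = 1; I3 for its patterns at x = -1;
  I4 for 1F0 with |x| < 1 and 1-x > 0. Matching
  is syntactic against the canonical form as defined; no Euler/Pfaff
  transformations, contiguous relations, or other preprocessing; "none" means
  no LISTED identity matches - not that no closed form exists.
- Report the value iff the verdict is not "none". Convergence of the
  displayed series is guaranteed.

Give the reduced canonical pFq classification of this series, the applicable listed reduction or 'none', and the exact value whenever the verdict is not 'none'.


This is 2 * 2F1(\frac{6}{5}, 3; 1; -\frac{1}{5}) in reduced canonical form. Verdict: none (x = -\frac{1}{5}): each listed identity misses the multisets {\frac{6}{5}, 3} ; {1}.

The tell: from the first term 2: (1)_k (C = 2) is k! itself.
Consecutive-term ratio: r(k) = -\frac{1}{5} * (k+\frac{6}{5}) (k+3) / [(k+1) (k+1)] ; factor over Q: parameters, x = -\frac{1}{5}, and C = 2.


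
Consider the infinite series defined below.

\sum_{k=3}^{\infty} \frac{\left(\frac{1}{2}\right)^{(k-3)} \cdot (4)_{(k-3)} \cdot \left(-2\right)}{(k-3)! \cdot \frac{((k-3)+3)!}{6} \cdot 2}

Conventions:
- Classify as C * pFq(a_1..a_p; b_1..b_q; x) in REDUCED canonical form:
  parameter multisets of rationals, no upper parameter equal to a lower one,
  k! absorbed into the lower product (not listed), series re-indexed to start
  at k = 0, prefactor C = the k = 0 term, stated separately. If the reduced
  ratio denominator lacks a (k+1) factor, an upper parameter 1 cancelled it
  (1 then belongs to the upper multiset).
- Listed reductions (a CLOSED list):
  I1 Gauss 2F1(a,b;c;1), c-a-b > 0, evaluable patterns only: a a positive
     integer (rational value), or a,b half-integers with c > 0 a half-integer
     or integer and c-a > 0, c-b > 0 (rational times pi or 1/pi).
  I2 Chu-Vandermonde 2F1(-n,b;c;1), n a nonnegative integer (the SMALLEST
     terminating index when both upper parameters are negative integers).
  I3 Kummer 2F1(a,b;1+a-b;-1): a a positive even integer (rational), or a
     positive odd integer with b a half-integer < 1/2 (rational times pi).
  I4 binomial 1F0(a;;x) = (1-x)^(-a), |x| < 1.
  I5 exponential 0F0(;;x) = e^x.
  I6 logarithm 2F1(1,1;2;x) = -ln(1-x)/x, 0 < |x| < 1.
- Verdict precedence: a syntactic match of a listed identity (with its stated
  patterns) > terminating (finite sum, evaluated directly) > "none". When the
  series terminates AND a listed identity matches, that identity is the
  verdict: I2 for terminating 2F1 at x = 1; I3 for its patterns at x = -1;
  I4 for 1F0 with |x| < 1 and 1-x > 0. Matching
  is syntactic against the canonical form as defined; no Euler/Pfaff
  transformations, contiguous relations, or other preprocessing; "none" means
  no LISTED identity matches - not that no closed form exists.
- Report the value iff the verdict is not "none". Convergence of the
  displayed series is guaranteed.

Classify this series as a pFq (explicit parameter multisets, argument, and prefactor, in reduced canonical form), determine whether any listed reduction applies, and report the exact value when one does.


Classification (C = -1): 0F0 with upper {-}, lower {-}, argument x = \frac{1}{2}. Verdict: the I5 exponential reduction matches (the 0F0 exponential series at x = \frac{1}{2}). Hence: \left(-1\right) \cdot e^{\frac{1}{2}}.

Key observation: t_0 being -1, the constant factors (C = -1, x = 1/2) combine into one prefactor.
Consecutive-term ratio: r(k) = \frac{1}{2} * 1 / [(k+1)] - rational in k. x = \frac{1}{2}; t_0 = -1; negate the roots.


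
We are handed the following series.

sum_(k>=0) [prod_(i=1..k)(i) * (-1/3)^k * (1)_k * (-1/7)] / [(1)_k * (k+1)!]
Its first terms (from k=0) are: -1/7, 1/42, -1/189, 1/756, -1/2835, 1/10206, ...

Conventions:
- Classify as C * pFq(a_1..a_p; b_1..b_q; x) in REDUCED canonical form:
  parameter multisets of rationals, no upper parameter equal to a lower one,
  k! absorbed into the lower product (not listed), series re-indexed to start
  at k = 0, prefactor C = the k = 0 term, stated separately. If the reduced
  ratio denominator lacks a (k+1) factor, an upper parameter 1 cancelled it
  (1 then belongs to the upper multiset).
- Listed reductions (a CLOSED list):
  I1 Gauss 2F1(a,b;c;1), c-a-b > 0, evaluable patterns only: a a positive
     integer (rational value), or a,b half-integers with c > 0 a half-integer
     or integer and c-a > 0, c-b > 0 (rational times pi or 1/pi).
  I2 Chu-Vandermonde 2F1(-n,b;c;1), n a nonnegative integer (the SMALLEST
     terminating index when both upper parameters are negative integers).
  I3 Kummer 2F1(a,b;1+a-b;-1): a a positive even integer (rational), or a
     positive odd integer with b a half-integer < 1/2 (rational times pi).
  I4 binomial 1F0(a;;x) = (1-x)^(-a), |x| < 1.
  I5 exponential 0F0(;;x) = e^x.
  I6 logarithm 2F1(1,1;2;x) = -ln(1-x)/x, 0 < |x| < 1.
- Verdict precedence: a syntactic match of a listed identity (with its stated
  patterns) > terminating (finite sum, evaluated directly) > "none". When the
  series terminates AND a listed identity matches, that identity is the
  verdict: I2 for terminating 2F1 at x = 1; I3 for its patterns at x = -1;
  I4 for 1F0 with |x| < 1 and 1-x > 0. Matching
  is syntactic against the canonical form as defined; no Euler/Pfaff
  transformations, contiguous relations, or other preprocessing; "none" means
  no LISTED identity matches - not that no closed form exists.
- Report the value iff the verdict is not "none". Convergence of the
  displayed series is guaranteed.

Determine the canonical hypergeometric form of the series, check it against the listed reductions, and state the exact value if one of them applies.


Reduced: x = -1/3, 2F1, upper = {1, 1}, lower = {2}, C = -1/7. Verdict (x = -1/3): the logarithmic series (I6) applies (the logarithm: parameters (1,1;2), x = -1/3). Sum: (-3/7) * ln(4/3).

Key observation: with t_0 = -1/7, the denominator's factorial ratio (C = -1/7, x = -1/3) is a lower Pochhammer.
Step ratio: r(k) = (-1/3) * (k+1) (k+1) / [(k+2) (k+1)] - rational in k. x = (-1/3); t_0 = -1/7; negate the roots.


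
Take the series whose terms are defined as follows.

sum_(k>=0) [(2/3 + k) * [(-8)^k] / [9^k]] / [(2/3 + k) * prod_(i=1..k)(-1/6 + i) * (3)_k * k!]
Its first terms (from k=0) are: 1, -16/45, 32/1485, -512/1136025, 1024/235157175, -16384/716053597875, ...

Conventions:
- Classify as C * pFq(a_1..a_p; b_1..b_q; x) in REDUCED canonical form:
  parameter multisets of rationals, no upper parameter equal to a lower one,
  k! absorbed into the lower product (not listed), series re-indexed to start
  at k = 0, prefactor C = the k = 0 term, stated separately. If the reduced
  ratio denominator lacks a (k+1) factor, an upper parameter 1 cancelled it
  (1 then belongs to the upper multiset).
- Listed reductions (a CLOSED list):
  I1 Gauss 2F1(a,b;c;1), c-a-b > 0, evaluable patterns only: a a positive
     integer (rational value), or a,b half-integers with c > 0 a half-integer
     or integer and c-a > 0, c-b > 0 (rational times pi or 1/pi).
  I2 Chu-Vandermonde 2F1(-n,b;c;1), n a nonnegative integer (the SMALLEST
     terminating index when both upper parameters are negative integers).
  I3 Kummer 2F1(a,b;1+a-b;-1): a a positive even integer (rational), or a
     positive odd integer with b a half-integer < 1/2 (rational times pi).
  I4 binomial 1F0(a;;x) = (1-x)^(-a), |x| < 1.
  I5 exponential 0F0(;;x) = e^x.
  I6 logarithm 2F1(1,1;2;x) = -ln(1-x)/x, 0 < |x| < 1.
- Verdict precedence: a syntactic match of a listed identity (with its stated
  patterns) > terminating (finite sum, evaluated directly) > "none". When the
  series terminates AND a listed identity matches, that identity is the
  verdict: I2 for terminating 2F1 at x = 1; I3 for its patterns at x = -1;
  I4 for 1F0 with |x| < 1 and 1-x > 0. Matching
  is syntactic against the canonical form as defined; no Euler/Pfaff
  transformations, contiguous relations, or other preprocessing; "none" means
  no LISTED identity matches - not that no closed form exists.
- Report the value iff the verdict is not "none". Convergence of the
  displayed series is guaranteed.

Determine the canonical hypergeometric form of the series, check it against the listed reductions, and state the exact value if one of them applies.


Key step: x = (-8/9) and the two geometric factors (C = 1, x = -8/9) combine into one argument.
Term ratio: r(k) = (-8/9) * 1 / [(k+5/6) (k+3) (k+1)] - rational in k. x = (-8/9); t_0 = 1; negate the roots.

Canonical form: C = 1 times 0F2 with upper {-}, lower {5/6, 3}, x = -8/9. Verdict: none. Every listed pattern misses the 0F2 form at -8/9, upper {-}.
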